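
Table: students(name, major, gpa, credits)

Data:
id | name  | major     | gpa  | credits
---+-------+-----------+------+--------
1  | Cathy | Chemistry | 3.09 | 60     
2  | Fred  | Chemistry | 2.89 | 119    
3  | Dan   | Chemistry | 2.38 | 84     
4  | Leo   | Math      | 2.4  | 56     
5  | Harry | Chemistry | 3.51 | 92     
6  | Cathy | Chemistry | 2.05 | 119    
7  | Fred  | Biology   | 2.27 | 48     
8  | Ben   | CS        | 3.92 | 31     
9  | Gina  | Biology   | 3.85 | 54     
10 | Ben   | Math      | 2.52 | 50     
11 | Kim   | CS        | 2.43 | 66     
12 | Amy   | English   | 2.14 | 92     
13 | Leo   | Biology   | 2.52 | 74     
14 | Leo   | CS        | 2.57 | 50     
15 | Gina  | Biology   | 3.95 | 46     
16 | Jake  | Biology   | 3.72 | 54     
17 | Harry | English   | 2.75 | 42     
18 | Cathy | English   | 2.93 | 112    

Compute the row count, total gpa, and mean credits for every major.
SELECT major,
       COUNT(*) as cnt,
       SUM(gpa) as total_gpa,
       AVG(credits) as avg_credits
FROM students
GROUP BY major

Result:
  Biology: 5 records, 16.31 total gpa, 55.20 avg credits
  CS: 3 records, 8.92 total gpa, 49.00 avg credits
  Chemistry: 5 records, 13.92 total gpa, 94.80 avg credits
  English: 3 records, 7.82 total gpa, 82.00 avg credits
  Math: 2 records, 4.92 total gpa, 53.00 avg credits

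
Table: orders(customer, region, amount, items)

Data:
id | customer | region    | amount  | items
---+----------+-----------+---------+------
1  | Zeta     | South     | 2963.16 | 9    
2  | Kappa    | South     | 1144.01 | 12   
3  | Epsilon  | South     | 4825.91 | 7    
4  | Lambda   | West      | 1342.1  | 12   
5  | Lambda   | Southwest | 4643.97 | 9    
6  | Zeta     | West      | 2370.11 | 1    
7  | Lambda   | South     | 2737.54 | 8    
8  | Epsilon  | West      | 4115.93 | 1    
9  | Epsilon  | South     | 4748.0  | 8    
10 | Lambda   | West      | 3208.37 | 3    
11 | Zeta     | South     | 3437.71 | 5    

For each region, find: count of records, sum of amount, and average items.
SELECT region,
       COUNT(*) as cnt,
       SUM(amount) as total_amount,
       AVG(items) as avg_items
FROM orders
GROUP BY region

Result:
  South: 6 records, 19856.33 total amount, 8.17 avg items
  Southwest: 1 records, 4643.97 total amount, 9.00 avg items
  West: 4 records, 11036.51 total amount, 4.25 avg items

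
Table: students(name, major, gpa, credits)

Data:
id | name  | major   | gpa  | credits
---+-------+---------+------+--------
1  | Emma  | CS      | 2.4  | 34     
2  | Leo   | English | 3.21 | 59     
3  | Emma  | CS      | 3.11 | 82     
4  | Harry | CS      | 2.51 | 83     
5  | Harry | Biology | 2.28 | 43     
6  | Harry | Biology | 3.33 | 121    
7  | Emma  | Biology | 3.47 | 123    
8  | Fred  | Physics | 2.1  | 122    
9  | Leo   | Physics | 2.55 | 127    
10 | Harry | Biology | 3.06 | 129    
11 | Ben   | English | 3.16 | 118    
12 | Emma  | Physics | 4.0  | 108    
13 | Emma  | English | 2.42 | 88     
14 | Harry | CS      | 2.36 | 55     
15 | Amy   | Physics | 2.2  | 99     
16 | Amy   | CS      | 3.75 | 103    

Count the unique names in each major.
SELECT major, COUNT(DISTINCT name)
FROM students
GROUP BY major

Result:
  Biology: 2 distinct
  CS: 3 distinct
  English: 3 distinct
  Physics: 4 distinct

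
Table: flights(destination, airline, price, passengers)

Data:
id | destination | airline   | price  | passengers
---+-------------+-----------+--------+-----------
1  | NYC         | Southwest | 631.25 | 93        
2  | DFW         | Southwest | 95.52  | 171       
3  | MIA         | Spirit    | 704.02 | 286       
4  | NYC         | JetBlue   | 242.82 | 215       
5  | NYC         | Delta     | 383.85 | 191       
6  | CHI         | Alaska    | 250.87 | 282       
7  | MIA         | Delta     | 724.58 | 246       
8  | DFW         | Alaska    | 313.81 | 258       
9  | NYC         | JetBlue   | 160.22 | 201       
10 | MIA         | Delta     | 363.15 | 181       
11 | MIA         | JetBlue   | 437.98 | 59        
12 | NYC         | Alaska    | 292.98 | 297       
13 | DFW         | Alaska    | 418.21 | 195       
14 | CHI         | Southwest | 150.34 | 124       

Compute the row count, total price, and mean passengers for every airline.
SELECT airline,
       COUNT(*) as cnt,
       SUM(price) as total_price,
       AVG(passengers) as avg_passengers
FROM flights
GROUP BY airline

Result:
  Alaska: 4 records, 1275.87 total price, 258.00 avg passengers
  Delta: 3 records, 1471.58 total price, 206.00 avg passengers
  JetBlue: 3 records, 841.02 total price, 158.33 avg passengers
  Southwest: 3 records, 877.11 total price, 129.33 avg passengers
  Spirit: 1 records, 704.02 total price, 286.00 avg passengers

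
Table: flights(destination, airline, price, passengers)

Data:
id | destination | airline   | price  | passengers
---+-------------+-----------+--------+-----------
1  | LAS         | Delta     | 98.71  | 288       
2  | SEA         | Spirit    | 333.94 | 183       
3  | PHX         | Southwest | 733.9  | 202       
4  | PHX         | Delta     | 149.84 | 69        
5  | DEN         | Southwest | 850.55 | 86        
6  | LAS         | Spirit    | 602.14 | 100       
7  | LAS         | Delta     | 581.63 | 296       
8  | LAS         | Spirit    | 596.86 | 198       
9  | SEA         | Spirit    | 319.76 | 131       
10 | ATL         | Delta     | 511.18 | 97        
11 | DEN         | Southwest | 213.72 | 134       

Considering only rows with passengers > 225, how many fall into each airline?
SELECT airline, COUNT(*)
FROM flights
WHERE passengers > 225
GROUP BY airline

Note: WHERE filters rows before grouping.

Result:
  Delta: 2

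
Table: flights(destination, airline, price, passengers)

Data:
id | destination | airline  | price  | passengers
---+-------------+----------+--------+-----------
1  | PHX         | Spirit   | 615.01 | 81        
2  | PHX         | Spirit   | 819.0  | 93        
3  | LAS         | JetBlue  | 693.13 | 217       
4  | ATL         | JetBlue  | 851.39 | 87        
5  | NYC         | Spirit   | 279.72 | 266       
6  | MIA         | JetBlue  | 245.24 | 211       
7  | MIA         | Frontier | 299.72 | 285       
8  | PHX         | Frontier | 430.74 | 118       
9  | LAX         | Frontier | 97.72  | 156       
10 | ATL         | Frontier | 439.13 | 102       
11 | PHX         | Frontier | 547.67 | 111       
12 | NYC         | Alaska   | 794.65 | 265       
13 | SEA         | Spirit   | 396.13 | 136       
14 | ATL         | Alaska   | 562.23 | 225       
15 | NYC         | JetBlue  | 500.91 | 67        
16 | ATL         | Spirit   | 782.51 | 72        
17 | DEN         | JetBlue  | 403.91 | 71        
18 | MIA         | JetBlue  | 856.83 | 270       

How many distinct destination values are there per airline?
SELECT airline, COUNT(DISTINCT destination)
FROM flights
GROUP BY airline

Result:
  Alaska: 2 distinct
  Frontier: 4 distinct
  JetBlue: 5 distinct
  Spirit: 4 distinct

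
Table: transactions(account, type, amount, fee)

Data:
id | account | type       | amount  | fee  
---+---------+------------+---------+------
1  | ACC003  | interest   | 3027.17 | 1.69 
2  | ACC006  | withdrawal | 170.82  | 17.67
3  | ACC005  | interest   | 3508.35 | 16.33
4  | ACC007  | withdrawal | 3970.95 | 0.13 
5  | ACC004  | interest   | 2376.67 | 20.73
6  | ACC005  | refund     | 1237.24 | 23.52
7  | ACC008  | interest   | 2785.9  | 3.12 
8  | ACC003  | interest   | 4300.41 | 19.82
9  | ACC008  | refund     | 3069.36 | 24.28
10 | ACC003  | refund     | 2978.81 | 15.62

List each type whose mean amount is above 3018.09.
SELECT type, AVG(amount)
FROM transactions
GROUP BY type
HAVING AVG(amount) > 3018.09

Result:
  interest: avg=3199.70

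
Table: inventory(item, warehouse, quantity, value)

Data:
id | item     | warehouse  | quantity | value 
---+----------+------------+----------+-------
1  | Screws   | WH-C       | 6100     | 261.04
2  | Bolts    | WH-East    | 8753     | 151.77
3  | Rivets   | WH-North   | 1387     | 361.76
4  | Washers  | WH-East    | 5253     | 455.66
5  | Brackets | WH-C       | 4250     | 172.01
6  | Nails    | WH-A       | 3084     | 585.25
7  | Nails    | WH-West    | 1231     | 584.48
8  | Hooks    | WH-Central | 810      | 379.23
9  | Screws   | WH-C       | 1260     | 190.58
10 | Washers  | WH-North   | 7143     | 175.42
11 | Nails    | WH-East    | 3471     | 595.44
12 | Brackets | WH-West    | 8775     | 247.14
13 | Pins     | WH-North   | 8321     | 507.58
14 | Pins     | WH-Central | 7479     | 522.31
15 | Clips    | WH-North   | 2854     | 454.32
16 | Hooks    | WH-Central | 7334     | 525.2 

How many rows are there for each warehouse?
SELECT warehouse, COUNT(*) as count
FROM inventory
GROUP BY warehouse

Result:
  WH-A: 1
  WH-C: 3
  WH-Central: 3
  WH-East: 3
  WH-North: 4
  WH-West: 2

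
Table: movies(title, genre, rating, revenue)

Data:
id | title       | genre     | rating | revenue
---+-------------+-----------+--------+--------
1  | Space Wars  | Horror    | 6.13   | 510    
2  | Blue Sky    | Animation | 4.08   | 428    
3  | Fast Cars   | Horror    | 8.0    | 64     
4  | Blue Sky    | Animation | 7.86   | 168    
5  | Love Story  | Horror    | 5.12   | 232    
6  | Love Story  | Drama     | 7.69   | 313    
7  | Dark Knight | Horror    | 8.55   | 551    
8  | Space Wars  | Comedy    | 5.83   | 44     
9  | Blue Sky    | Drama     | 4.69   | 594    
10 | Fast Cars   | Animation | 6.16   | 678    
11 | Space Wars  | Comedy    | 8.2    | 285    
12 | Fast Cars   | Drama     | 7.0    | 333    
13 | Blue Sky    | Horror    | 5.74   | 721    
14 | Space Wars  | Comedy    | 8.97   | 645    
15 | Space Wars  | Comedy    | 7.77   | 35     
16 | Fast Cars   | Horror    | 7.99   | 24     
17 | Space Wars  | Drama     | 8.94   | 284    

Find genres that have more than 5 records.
SELECT genre, COUNT(*) as cnt
FROM movies
GROUP BY genre
HAVING COUNT(*) > 5

Result:
  Horror: 6

Note: HAVING filters groups after aggregation, WHERE filters rows before.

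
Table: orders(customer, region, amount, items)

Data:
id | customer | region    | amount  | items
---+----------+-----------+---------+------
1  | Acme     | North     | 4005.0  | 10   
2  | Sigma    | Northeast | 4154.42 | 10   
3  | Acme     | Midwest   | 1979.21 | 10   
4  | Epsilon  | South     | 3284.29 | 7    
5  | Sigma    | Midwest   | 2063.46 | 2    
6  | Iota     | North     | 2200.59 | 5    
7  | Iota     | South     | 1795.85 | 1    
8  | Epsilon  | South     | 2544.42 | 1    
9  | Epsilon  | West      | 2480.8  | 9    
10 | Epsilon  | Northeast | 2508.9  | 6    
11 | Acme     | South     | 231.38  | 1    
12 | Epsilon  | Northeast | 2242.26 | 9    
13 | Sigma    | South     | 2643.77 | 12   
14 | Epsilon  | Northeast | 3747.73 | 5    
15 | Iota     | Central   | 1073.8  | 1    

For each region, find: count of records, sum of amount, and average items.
SELECT region,
       COUNT(*) as cnt,
       SUM(amount) as total_amount,
       AVG(items) as avg_items
FROM orders
GROUP BY region

Result:
  Central: 1 records, 1073.80 total amount, 1.00 avg items
  Midwest: 2 records, 4042.67 total amount, 6.00 avg items
  North: 2 records, 6205.59 total amount, 7.50 avg items
  Northeast: 4 records, 12653.31 total amount, 7.50 avg items
  South: 5 records, 10499.71 total amount, 4.40 avg items
  West: 1 records, 2480.80 total amount, 9.00 avg items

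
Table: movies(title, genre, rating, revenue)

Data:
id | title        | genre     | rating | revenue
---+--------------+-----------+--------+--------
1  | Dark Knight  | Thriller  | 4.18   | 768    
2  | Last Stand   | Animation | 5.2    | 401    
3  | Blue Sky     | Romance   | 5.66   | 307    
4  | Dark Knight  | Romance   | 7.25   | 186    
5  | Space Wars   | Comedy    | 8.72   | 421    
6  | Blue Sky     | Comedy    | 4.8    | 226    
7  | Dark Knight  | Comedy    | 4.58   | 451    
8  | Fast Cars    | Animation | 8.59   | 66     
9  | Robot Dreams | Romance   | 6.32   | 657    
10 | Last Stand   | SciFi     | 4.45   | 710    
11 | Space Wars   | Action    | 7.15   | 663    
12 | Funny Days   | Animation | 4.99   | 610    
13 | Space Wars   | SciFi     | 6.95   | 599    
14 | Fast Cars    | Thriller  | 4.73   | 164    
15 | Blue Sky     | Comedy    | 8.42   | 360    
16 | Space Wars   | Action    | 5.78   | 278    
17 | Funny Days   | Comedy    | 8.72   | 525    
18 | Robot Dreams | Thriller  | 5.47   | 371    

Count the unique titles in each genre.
SELECT genre, COUNT(DISTINCT title)
FROM movies
GROUP BY genre

Result:
  Action: 1 distinct
  Animation: 3 distinct
  Comedy: 4 distinct
  Romance: 3 distinct
  SciFi: 2 distinct
  Thriller: 3 distinct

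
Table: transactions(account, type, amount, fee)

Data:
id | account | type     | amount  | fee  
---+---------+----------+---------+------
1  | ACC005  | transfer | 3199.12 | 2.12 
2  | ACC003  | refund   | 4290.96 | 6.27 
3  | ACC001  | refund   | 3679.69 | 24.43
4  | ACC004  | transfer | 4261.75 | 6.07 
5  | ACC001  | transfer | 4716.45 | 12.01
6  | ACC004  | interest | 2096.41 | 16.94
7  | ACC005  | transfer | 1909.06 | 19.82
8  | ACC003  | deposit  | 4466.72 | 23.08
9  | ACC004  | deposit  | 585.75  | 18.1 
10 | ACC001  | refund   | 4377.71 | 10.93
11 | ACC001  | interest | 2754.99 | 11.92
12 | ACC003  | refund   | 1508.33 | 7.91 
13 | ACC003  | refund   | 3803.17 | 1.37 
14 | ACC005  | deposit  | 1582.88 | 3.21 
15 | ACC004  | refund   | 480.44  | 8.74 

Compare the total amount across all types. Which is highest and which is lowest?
SELECT type, SUM(amount)
FROM transactions
GROUP BY type
ORDER BY SUM(amount)

All groups:
  interest: 4851.40
  deposit: 6635.35
  transfer: 14086.38
  refund: 18140.30

Highest: refund (18140.30)
Lowest: interest (4851.40)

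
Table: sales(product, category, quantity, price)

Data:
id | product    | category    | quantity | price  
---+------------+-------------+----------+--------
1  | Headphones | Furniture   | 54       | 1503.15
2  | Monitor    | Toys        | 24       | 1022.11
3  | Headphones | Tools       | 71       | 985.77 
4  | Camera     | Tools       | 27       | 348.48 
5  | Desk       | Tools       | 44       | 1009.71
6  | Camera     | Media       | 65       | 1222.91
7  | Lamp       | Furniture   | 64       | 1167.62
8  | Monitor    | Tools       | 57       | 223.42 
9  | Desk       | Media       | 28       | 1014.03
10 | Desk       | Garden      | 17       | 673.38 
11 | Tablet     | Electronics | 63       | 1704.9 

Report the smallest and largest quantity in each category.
SELECT category, MIN(quantity), MAX(quantity)
FROM sales
GROUP BY category

Result:
  Electronics: min=63, max=63
  Furniture: min=54, max=64
  Garden: min=17, max=17
  Media: min=28, max=65
  Tools: min=27, max=71
  Toys: min=24, max=24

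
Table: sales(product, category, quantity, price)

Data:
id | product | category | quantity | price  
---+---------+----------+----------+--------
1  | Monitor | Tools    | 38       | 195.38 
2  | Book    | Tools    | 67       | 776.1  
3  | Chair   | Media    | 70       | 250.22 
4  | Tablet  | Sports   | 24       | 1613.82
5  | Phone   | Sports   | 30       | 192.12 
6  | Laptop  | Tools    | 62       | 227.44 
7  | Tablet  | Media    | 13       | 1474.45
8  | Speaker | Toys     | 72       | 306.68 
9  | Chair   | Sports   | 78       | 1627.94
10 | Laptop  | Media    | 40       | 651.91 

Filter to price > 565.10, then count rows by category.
SELECT category, COUNT(*)
FROM sales
WHERE price > 565.10
GROUP BY category

Note: WHERE filters rows before grouping.

Result:
  Media: 2
  Sports: 2
  Tools: 1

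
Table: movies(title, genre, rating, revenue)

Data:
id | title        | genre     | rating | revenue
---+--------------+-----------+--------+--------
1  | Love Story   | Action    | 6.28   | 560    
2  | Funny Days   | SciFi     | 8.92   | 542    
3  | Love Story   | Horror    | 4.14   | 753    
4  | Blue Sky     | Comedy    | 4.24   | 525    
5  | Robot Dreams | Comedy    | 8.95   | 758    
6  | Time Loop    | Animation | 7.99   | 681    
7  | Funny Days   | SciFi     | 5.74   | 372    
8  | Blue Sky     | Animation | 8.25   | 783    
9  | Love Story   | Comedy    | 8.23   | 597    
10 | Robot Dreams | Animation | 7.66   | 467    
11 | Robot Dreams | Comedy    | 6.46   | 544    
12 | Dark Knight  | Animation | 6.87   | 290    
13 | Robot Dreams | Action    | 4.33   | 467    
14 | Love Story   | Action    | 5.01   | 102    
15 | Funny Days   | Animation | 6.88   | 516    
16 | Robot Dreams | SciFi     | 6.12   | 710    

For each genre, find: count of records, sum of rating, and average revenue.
SELECT genre,
       COUNT(*) as cnt,
       SUM(rating) as total_rating,
       AVG(revenue) as avg_revenue
FROM movies
GROUP BY genre

Result:
  Action: 3 records, 15.62 total rating, 376.33 avg revenue
  Animation: 5 records, 37.65 total rating, 547.40 avg revenue
  Comedy: 4 records, 27.88 total rating, 606.00 avg revenue
  Horror: 1 records, 4.14 total rating, 753.00 avg revenue
  SciFi: 3 records, 20.78 total rating, 541.33 avg revenue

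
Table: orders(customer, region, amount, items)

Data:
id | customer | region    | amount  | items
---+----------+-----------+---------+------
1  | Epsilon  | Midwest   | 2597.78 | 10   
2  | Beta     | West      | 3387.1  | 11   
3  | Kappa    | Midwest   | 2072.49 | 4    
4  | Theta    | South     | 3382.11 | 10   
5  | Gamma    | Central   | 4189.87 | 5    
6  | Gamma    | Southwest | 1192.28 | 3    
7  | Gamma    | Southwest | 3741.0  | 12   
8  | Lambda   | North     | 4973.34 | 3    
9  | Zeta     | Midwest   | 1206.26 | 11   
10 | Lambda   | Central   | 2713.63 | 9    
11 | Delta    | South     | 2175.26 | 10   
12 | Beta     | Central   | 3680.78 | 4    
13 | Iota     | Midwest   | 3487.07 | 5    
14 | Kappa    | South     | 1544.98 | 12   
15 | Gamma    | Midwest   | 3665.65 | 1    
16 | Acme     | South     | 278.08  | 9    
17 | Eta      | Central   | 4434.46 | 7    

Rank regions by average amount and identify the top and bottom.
SELECT region, AVG(amount)
FROM orders
GROUP BY region
ORDER BY AVG(amount)

All groups:
  South: 1845.11
  Southwest: 2466.64
  Midwest: 2605.85
  West: 3387.10
  Central: 3754.69
  North: 4973.34

Highest: North (4973.34)
Lowest: South (1845.11)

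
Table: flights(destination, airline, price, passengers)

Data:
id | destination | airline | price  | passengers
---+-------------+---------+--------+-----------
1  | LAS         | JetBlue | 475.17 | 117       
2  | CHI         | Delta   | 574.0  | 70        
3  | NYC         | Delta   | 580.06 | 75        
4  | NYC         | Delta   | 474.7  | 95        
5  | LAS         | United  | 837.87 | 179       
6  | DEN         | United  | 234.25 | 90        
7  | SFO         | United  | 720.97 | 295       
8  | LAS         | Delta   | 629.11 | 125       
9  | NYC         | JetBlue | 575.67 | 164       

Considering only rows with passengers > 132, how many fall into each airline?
SELECT airline, COUNT(*)
FROM flights
WHERE passengers > 132
GROUP BY airline

Note: WHERE filters rows before grouping.

Result:
  JetBlue: 1
  United: 2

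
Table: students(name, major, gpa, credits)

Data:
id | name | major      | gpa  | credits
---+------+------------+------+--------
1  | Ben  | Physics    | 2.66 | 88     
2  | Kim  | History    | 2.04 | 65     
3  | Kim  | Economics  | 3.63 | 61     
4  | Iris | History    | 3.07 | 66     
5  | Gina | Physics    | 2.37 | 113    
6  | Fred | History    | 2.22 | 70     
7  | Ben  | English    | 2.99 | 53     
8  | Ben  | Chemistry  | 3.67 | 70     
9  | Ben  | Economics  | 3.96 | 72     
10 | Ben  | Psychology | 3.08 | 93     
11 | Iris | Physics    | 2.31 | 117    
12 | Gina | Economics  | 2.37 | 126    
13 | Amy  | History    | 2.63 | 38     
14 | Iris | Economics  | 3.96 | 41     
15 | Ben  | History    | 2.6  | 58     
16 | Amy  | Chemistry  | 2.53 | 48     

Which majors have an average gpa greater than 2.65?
SELECT major, AVG(gpa)
FROM students
GROUP BY major
HAVING AVG(gpa) > 2.65

Result:
  Chemistry: avg=3.10
  Economics: avg=3.48
  English: avg=2.99
  Psychology: avg=3.08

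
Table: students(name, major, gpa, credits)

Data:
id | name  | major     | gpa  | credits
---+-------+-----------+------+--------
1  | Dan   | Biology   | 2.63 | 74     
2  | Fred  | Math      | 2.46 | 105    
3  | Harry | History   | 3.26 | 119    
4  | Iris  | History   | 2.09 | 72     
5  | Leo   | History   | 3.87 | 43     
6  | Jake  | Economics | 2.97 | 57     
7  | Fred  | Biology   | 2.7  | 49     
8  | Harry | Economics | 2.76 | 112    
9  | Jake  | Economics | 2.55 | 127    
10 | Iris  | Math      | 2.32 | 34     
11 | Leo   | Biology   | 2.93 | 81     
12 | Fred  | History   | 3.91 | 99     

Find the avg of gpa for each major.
SELECT major, AVG(gpa) as result
FROM students
GROUP BY major

Result:
  Biology: 2.75
  Economics: 2.76
  History: 3.28
  Math: 2.39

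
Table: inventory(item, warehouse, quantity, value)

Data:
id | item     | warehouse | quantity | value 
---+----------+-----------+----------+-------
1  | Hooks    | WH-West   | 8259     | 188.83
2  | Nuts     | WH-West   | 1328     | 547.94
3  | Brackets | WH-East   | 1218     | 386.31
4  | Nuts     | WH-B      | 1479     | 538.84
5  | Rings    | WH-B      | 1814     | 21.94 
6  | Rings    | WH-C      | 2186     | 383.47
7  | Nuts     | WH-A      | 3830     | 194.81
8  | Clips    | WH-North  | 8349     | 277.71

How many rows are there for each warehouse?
SELECT warehouse, COUNT(*) as count
FROM inventory
GROUP BY warehouse

Result:
  WH-A: 1
  WH-B: 2
  WH-C: 1
  WH-East: 1
  WH-North: 1
  WH-West: 2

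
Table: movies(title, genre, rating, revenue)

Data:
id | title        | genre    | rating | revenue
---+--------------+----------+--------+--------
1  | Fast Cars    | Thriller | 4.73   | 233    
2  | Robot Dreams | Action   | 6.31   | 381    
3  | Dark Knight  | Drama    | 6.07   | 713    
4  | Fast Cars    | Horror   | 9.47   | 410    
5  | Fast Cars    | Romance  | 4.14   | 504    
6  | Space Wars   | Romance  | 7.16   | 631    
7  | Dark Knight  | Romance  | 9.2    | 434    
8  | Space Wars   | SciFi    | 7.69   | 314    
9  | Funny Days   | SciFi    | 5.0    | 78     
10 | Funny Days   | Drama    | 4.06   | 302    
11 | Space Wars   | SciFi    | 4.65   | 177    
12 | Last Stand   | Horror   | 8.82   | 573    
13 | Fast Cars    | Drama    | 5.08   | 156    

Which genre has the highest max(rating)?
SELECT genre, MAX(rating) as val
FROM movies
GROUP BY genre
ORDER BY val DESC
LIMIT 1

Result: Horror with max(rating) = 9.47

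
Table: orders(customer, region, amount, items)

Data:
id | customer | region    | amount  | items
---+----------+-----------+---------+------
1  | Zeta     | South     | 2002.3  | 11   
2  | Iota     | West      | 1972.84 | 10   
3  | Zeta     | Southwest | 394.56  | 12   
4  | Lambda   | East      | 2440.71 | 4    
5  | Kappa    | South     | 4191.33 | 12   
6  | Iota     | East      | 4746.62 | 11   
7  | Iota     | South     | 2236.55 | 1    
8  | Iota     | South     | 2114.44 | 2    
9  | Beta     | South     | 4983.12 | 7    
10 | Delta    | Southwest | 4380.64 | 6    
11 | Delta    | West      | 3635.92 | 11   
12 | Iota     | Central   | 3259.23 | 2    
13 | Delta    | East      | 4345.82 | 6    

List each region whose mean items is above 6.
SELECT region, AVG(items)
FROM orders
GROUP BY region
HAVING AVG(items) > 6

Result:
  East: avg=7.00
  South: avg=6.60
  Southwest: avg=9.00
  West: avg=10.50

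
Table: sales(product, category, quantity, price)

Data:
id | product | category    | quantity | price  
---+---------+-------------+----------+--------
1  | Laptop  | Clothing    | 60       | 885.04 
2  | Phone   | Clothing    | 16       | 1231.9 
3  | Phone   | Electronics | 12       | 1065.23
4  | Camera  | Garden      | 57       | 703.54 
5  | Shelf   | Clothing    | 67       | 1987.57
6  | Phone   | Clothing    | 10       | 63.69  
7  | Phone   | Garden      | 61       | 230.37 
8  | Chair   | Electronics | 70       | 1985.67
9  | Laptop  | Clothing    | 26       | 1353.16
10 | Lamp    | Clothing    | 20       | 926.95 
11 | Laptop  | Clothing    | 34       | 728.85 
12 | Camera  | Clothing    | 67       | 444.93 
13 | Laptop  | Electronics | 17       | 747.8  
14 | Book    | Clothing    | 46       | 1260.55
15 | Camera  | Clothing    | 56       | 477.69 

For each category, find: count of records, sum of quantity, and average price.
SELECT category,
       COUNT(*) as cnt,
       SUM(quantity) as total_quantity,
       AVG(price) as avg_price
FROM sales
GROUP BY category

Result:
  Clothing: 10 records, 402 total quantity, 936.03 avg price
  Electronics: 3 records, 99 total quantity, 1266.23 avg price
  Garden: 2 records, 118 total quantity, 466.96 avg price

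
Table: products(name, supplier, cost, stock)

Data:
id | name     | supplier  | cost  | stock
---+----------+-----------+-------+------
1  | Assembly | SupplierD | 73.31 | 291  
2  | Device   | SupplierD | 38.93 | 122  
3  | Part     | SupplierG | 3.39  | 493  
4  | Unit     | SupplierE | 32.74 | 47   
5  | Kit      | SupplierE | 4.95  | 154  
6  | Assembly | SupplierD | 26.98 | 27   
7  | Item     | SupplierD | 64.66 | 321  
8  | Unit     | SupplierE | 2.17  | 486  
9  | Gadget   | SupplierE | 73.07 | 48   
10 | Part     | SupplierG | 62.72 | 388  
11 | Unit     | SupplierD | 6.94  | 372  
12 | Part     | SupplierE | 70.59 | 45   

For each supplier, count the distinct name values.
SELECT supplier, COUNT(DISTINCT name)
FROM products
GROUP BY supplier

Result:
  SupplierD: 4 distinct
  SupplierE: 4 distinct
  SupplierG: 1 distinct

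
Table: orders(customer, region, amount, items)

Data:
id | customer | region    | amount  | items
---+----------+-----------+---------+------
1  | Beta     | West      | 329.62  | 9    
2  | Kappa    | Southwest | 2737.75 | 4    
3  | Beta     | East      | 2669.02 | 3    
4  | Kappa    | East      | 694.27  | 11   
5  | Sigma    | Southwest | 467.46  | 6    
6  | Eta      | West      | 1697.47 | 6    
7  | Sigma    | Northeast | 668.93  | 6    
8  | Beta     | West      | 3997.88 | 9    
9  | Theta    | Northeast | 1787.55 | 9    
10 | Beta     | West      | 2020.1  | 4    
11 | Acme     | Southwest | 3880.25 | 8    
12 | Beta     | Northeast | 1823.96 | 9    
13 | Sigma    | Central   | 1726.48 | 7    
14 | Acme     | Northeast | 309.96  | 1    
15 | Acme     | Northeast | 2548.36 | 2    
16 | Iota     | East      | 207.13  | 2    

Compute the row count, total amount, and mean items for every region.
SELECT region,
       COUNT(*) as cnt,
       SUM(amount) as total_amount,
       AVG(items) as avg_items
FROM orders
GROUP BY region

Result:
  Central: 1 records, 1726.48 total amount, 7.00 avg items
  East: 3 records, 3570.42 total amount, 5.33 avg items
  Northeast: 5 records, 7138.76 total amount, 5.40 avg items
  Southwest: 3 records, 7085.46 total amount, 6.00 avg items
  West: 4 records, 8045.07 total amount, 7.00 avg items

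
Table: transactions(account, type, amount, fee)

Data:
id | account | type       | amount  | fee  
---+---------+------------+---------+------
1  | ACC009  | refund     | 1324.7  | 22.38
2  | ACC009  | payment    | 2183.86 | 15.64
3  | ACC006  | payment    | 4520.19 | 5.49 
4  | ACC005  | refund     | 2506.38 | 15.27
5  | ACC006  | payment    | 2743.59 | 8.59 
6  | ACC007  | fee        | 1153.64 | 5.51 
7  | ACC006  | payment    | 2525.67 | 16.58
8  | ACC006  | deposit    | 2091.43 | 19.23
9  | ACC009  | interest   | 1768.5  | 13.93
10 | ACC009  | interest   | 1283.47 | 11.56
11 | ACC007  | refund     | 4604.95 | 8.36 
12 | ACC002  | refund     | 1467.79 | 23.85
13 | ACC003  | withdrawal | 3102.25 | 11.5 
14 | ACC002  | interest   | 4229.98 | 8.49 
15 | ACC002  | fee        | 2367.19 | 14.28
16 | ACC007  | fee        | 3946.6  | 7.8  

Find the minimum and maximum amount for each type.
SELECT type, MIN(amount), MAX(amount)
FROM transactions
GROUP BY type

Result:
  deposit: min=2091.43, max=2091.43
  fee: min=1153.64, max=3946.60
  interest: min=1283.47, max=4229.98
  payment: min=2183.86, max=4520.19
  refund: min=1324.70, max=4604.95
  withdrawal: min=3102.25, max=3102.25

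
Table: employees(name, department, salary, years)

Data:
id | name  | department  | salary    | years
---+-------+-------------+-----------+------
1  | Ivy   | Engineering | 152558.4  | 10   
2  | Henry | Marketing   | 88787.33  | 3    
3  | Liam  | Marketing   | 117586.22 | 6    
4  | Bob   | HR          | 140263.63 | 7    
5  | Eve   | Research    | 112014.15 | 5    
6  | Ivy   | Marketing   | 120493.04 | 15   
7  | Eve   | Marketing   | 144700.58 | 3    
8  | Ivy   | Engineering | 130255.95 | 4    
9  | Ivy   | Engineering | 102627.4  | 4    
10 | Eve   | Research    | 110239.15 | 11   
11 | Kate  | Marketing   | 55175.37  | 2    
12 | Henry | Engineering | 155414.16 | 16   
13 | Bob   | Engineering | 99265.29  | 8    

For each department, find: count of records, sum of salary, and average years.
SELECT department,
       COUNT(*) as cnt,
       SUM(salary) as total_salary,
       AVG(years) as avg_years
FROM employees
GROUP BY department

Result:
  Engineering: 5 records, 640121.20 total salary, 8.40 avg years
  HR: 1 records, 140263.63 total salary, 7.00 avg years
  Marketing: 5 records, 526742.54 total salary, 5.80 avg years
  Research: 2 records, 222253.30 total salary, 8.00 avg years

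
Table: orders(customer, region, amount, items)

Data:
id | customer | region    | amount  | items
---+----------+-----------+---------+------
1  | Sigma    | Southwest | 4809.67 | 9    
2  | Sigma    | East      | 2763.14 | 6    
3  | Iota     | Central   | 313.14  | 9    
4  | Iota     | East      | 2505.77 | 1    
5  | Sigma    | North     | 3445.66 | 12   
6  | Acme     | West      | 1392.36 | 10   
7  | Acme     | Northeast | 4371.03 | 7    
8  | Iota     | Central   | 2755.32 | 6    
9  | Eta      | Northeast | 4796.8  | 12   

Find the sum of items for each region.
SELECT region, SUM(items) as result
FROM orders
GROUP BY region

Result:
  Central: 15
  East: 7
  North: 12
  Northeast: 19
  Southwest: 9
  West: 10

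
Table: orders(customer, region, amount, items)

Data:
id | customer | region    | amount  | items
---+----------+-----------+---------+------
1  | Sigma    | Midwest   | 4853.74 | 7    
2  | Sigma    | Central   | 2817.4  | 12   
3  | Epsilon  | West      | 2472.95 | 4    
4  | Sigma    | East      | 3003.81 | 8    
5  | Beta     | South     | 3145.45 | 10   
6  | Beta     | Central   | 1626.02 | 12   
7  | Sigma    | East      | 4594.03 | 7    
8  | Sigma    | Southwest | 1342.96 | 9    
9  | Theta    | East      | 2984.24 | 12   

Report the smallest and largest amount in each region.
SELECT region, MIN(amount), MAX(amount)
FROM orders
GROUP BY region

Result:
  Central: min=1626.02, max=2817.40
  East: min=2984.24, max=4594.03
  Midwest: min=4853.74, max=4853.74
  South: min=3145.45, max=3145.45
  Southwest: min=1342.96, max=1342.96
  West: min=2472.95, max=2472.95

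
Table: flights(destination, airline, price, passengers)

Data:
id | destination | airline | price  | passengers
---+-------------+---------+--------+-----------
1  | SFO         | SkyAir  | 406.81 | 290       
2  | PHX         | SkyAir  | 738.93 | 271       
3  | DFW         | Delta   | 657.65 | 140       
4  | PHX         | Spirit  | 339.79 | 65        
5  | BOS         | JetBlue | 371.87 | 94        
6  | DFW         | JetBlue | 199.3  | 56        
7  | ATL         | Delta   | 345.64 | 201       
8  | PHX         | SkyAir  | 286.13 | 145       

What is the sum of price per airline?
SELECT airline, SUM(price) as result
FROM flights
GROUP BY airline

Result:
  Delta: 1003.29
  JetBlue: 571.17
  SkyAir: 1431.87
  Spirit: 339.79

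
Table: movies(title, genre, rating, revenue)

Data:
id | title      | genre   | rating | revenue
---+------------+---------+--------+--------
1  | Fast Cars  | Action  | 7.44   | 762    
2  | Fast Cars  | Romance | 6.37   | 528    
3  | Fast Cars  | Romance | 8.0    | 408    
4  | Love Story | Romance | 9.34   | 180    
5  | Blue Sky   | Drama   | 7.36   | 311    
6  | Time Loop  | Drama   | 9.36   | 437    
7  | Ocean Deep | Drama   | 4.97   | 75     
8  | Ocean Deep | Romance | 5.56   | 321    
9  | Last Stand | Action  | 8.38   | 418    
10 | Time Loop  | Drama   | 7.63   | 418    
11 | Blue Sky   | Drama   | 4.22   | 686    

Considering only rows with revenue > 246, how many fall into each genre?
SELECT genre, COUNT(*)
FROM movies
WHERE revenue > 246
GROUP BY genre

Note: WHERE filters rows before grouping.

Result:
  Action: 2
  Drama: 4
  Romance: 3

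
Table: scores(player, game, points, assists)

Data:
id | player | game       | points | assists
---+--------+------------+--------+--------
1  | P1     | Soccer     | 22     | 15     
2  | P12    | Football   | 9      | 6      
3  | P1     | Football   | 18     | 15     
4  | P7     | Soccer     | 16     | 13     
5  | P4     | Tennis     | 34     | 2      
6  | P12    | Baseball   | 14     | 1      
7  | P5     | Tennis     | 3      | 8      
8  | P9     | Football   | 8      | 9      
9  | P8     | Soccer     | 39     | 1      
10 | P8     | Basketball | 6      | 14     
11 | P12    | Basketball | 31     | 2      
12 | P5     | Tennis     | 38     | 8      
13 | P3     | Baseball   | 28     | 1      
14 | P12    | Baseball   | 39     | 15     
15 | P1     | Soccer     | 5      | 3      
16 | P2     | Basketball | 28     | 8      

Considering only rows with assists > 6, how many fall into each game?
SELECT game, COUNT(*)
FROM scores
WHERE assists > 6
GROUP BY game

Note: WHERE filters rows before grouping.

Result:
  Baseball: 1
  Basketball: 2
  Football: 2
  Soccer: 2
  Tennis: 2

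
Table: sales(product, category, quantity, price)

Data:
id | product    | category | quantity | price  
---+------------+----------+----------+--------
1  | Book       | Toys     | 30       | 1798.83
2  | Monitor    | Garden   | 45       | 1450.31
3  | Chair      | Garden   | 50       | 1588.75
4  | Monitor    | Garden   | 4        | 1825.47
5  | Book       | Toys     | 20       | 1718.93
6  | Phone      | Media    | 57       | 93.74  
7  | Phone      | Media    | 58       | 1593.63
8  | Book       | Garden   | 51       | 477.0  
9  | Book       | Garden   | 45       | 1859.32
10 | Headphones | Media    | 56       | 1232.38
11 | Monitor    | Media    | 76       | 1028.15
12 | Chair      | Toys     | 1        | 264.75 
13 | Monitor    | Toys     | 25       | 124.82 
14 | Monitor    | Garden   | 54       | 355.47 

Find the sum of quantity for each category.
SELECT category, SUM(quantity) as result
FROM sales
GROUP BY category

Result:
  Garden: 249
  Media: 247
  Toys: 76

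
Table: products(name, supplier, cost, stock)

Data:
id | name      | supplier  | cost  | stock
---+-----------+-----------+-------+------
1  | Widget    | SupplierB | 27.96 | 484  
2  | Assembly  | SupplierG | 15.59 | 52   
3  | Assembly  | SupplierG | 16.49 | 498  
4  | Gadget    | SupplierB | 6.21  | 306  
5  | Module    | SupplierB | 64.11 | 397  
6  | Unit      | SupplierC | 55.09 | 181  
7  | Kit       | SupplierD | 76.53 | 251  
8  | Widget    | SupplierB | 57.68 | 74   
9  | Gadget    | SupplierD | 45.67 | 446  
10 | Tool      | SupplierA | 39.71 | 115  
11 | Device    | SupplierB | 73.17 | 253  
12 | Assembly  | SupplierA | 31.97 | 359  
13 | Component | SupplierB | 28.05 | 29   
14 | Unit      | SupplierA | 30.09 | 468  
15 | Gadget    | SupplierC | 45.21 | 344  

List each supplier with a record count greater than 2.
SELECT supplier, COUNT(*) as cnt
FROM products
GROUP BY supplier
HAVING COUNT(*) > 2

Result:
  SupplierA: 3
  SupplierB: 6

Note: HAVING filters groups after aggregation, WHERE filters rows before.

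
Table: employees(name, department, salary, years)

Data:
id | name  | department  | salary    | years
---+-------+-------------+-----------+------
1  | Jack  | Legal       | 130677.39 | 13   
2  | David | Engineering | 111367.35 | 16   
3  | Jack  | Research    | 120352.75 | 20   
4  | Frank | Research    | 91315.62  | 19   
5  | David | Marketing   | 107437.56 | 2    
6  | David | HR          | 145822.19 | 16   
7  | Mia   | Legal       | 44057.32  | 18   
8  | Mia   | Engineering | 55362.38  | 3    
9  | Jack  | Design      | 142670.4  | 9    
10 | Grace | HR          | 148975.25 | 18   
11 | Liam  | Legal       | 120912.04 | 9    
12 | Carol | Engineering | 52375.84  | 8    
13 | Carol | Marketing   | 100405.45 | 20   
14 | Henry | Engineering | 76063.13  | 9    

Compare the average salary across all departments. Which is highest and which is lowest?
SELECT department, AVG(salary)
FROM employees
GROUP BY department
ORDER BY AVG(salary)

All groups:
  Engineering: 73792.18
  Legal: 98548.92
  Marketing: 103921.51
  Research: 105834.19
  Design: 142670.40
  HR: 147398.72

Highest: HR (147398.72)
Lowest: Engineering (73792.18)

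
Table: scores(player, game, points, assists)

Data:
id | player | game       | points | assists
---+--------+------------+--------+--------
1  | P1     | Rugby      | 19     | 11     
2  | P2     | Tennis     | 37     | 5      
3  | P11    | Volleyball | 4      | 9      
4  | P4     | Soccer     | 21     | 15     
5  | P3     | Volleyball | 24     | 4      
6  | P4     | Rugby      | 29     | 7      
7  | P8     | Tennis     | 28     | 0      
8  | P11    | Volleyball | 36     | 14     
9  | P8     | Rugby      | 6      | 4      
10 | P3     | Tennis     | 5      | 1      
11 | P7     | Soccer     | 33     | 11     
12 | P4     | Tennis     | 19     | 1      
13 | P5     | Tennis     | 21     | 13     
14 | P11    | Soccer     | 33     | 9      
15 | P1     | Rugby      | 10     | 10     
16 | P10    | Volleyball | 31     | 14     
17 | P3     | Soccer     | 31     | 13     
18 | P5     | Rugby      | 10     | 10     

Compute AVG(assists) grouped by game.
SELECT game, AVG(assists) as result
FROM scores
GROUP BY game

Result:
  Rugby: 8.40
  Soccer: 12.00
  Tennis: 4.00
  Volleyball: 10.25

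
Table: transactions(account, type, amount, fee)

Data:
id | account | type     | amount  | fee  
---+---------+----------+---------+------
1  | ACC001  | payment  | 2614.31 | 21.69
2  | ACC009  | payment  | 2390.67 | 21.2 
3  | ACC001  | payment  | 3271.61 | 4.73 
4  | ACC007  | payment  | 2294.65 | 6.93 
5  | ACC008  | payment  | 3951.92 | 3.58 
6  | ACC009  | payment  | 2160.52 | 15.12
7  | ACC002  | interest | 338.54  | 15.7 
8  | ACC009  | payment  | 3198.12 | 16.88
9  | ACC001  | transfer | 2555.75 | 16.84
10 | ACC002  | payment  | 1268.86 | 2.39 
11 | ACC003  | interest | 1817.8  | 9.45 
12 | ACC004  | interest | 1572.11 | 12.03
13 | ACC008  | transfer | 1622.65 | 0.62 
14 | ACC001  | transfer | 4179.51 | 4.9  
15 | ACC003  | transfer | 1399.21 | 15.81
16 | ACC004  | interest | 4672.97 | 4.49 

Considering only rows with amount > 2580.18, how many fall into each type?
SELECT type, COUNT(*)
FROM transactions
WHERE amount > 2580.18
GROUP BY type

Note: WHERE filters rows before grouping.

Result:
  interest: 1
  payment: 4
  transfer: 1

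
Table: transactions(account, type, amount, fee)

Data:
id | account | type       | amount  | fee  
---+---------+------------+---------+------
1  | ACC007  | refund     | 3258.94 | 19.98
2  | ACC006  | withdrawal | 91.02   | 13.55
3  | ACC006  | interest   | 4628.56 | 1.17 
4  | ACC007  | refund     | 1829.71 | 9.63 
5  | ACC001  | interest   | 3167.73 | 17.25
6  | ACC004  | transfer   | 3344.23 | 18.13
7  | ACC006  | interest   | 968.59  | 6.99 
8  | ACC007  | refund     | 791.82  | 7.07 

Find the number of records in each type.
SELECT type, COUNT(*) as count
FROM transactions
GROUP BY type

Result:
  interest: 3
  refund: 3
  transfer: 1
  withdrawal: 1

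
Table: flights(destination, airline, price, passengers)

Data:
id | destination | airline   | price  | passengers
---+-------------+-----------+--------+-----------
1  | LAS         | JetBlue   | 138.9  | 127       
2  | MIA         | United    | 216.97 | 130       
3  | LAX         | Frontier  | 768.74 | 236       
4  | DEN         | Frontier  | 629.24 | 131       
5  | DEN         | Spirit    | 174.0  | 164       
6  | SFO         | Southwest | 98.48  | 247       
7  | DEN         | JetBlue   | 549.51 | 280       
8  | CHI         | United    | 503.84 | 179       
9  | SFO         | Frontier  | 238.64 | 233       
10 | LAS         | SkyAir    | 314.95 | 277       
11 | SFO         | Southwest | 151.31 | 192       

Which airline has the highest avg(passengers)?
SELECT airline, AVG(passengers) as val
FROM flights
GROUP BY airline
ORDER BY val DESC
LIMIT 1

Result: SkyAir with avg(passengers) = 277.00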